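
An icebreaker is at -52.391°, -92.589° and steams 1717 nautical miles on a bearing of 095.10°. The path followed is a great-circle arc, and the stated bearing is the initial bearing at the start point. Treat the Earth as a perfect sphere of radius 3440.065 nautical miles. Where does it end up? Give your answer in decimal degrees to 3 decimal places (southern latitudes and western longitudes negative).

latitude -46.180°, longitude -49.073°

The arc subtends δ = 1717/3440.065 = 0.499118 rad at the centre.
With φ₁ = -52.391° = -0.914395 rad and θ = 95.1° = 1.659808 rad:
sin φ₂ = sin φ₁ cos δ + cos φ₁ sin δ cos θ = (-0.792194)(0.878005) + (0.610270)(0.478652)(-0.088894) = -0.721517
φ₂ = asin(-0.721517) = -0.805990 rad = -46.180°.
For the longitude increment, Δλ = atan2( sin θ sin δ cos φ₁, cos δ − sin φ₁ sin φ₂ ) = atan2(0.290950, 0.306424) = 43.516°.
λ₂ = -92.589° + 43.516° = -49.073°.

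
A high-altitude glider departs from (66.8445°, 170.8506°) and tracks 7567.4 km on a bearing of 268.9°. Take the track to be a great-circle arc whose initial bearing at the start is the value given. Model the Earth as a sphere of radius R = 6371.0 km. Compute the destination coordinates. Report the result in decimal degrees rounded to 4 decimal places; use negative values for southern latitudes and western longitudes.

latitude 19.6701°, longitude 90.8389°

The arc subtends δ = 7567.4/6371 = 1.187788 rad at the centre.
With φ₁ = 66.8445° = 1.166657 rad and θ = 268.9° = 4.693190 rad:
Destination latitude: φ₂ = arcsin( sin φ₁ cos δ + cos φ₁ sin δ cos θ ) = arcsin(0.336604) = 19.6701°.
For the longitude increment, Δλ = atan2( sin θ sin δ cos φ₁, cos δ − sin φ₁ sin φ₂ ) = atan2(-0.364669, 0.064224) = -80.0117°.
λ₂ = λ₁ + Δλ = 90.8389°.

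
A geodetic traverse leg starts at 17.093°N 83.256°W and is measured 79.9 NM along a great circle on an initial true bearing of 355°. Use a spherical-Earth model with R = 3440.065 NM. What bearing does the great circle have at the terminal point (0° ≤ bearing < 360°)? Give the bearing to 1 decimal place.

final bearing 355.0°

Central angle δ = d/R = 0.023226 rad.
Converting: φ₁ = 0.298329 rad, θ = 6.195919 rad.
sin φ₂ = sin φ₁ cos δ + cos φ₁ sin δ cos θ = (0.293924)(0.999730) + (0.955829)(0.023224)(0.996195) = 0.315958
φ₂ = asin(0.315958) = 0.321466 rad = 18.419°.
For the longitude increment, Δλ = atan2( sin θ sin δ cos φ₁, cos δ − sin φ₁ sin φ₂ ) = atan2(-0.001935, 0.906863) = -0.122°.
Hence λ₂ = -83.256° + -0.122° = -83.378°.
The forward bearing on arrival equals the back-azimuth from the destination plus 180°.
Back-azimuth from P₂ (18.4°, -83.4°) to P₁ (17.1°, -83.3°), with Δλ' = λ₁ − λ₂ = 0.1°: atan2( sin Δλ' cos φ₁ , cos φ₂ sin φ₁ − sin φ₂ cos φ₁ cos Δλ' ) = 175.0°.
Final bearing = (175.0° + 180°) mod 360° = 355.0°.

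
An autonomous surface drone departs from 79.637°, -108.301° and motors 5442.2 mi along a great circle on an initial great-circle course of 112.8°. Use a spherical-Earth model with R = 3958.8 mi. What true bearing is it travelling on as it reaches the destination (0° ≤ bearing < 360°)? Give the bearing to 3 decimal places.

final bearing 170.381°

The arc subtends δ = 5442.2/3958.8 = 1.374710 rad at the centre.
Converting: φ₁ = 1.389928 rad, θ = 1.968731 rad.
sin φ₂ = sin φ₁ cos δ + cos φ₁ sin δ cos θ = (0.983688)(0.194833) + (0.179884)(0.980837)(-0.387516) = 0.123283
φ₂ = asin(0.123283) = 0.123597 rad = 7.082°.
Δλ = atan2( sin θ sin δ cos φ₁ , cos δ − sin φ₁ sin φ₂ ) = atan2(0.162651, 0.073561) = 1.146060 rad = 65.664°.
λ₂ = λ₁ + Δλ = -42.637°.
The forward bearing on arrival equals the back-azimuth from the destination plus 180°.
Back-azimuth from P₂ (7.082°, -42.637°) to P₁ (79.637°, -108.301°), with Δλ' = λ₁ − λ₂ = -65.664°: atan2( sin Δλ' cos φ₁ , cos φ₂ sin φ₁ − sin φ₂ cos φ₁ cos Δλ' ) = 350.381°.
Final bearing = (350.381° + 180°) mod 360° = 170.381°.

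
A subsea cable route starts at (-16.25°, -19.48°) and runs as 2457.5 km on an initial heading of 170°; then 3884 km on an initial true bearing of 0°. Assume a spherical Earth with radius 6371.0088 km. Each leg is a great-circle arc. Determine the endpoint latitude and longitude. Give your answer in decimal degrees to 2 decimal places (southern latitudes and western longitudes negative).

Apply the spherical direct solution leg by leg, carrying full precision between legs.
Leg 1: from (-16.25°, -19.48°), δ = 2457.5/6371.0088 = 0.385732 rad, θ = 170° → φ = -37.95°, λ = -14.73°.
Leg 2: from (-37.95°, -14.73°), δ = 3884/6371.0088 = 0.609637 rad, θ = 0° → φ = -3.02°, λ = -14.73°.

latitude -3.02°, longitude -14.73°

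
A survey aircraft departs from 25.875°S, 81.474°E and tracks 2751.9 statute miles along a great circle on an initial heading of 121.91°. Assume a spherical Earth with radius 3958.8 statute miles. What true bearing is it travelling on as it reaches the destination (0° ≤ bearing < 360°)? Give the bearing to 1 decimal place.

final bearing 96.4°

δ = 2751.9/3958.8 = 0.695135 rad (39.8283°).
With φ₁ = -25.875° = -0.451604 rad and θ = 121.91° = 2.127731 rad:
sin φ₂ = sin φ₁ cos δ + cos φ₁ sin δ cos θ = (-0.436409)(0.767967) + (0.899748)(0.640489)(-0.528587) = -0.639761
φ₂ = asin(-0.639761) = -0.694188 rad = -39.774°.
For the longitude increment, Δλ = atan2( sin θ sin δ cos φ₁, cos δ − sin φ₁ sin φ₂ ) = atan2(0.489191, 0.488770) = 45.025°.
Hence λ₂ = 81.474° + 45.025° = 126.499°.
The forward bearing on arrival equals the back-azimuth from the destination plus 180°.
Back-azimuth from P₂ (-39.8°, 126.5°) to P₁ (-25.9°, 81.5°), with Δλ' = λ₁ − λ₂ = -45.0°: atan2( sin Δλ' cos φ₁ , cos φ₂ sin φ₁ − sin φ₂ cos φ₁ cos Δλ' ) = 276.4°.
Final bearing = (276.4° + 180°) mod 360° = 96.4°.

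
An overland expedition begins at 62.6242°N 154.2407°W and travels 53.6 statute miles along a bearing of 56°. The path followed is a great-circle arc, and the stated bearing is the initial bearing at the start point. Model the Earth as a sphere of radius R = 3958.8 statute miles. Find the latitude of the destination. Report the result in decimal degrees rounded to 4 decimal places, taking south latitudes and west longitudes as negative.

latitude 63.0509°

δ = 53.6/3958.8 = 0.013539 rad (0.7758°).
Start latitude φ₁ = 1.092998 rad; initial bearing θ = 0.977384 rad.
Destination latitude: φ₂ = arcsin( sin φ₁ cos δ + cos φ₁ sin δ cos θ ) = arcsin(0.891410) = 63.0509°.
Δλ = atan2( sin θ sin δ cos φ₁ , cos δ − sin φ₁ sin φ₂ ) = atan2(0.005161, 0.208328) = 0.024770 rad = 1.4192°.
λ₂ = -154.2407° + 1.4192° = -152.8215°.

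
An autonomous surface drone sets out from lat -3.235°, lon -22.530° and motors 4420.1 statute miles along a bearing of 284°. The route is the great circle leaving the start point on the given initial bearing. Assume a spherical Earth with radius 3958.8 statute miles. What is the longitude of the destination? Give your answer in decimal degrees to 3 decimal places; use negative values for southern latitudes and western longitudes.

longitude -85.211°

δ = 4420.1/3958.8 = 1.116525 rad (63.9722°).
Start latitude φ₁ = -0.056461 rad; initial bearing θ = 4.956735 rad.
Applying the spherical law of cosines for sides, sin φ₂ = sin φ₁ cos δ + cos φ₁ sin δ cos θ = 0.192278, so φ₂ = 11.086°.
Then Δλ = atan2(-0.870500, 0.449658) = -1.093995 rad, from sin θ sin δ cos φ₁ over cos δ − sin φ₁ sin φ₂.
λ₂ = -22.530° + -62.681° = -85.211°.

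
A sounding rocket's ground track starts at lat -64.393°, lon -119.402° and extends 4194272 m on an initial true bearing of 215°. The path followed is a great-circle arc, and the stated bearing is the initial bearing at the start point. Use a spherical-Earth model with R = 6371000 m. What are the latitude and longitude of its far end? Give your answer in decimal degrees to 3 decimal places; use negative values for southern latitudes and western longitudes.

latitude -68.422°, longitude 133.184°

The arc subtends δ = 4194272/6371000 = 0.658338 rad at the centre.
With φ₁ = -64.393° = -1.123870 rad and θ = 215° = 3.752458 rad:
sin φ₂ = sin φ₁ cos δ + cos φ₁ sin δ cos θ = (-0.901780)(0.791010) + (0.432196)(0.611803)(-0.819152) = -0.929916
φ₂ = asin(-0.929916) = -1.194185 rad = -68.422°.
For the longitude increment, Δλ = atan2( sin θ sin δ cos φ₁, cos δ − sin φ₁ sin φ₂ ) = atan2(-0.151664, -0.047569) = -107.414°.
λ₂ = -119.402° + -107.414° = -226.816°, normalized to (−180°, 180°] → 133.184°.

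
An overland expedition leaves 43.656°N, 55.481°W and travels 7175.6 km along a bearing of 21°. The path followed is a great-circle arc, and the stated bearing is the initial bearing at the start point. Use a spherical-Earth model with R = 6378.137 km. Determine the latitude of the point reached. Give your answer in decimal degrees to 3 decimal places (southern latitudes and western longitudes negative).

latitude 65.104°

The arc subtends δ = 7175.6/6378.137 = 1.125031 rad at the centre.
Converting: φ₁ = 0.761941 rad, θ = 0.366519 rad.
Applying the spherical law of cosines for sides, sin φ₂ = sin φ₁ cos δ + cos φ₁ sin δ cos θ = 0.907073, so φ₂ = 65.104°.
Then Δλ = atan2(0.233942, -0.195028) = 2.265728 rad, from sin θ sin δ cos φ₁ over cos δ − sin φ₁ sin φ₂.
λ₂ = -55.481° + 129.817° = 74.336°.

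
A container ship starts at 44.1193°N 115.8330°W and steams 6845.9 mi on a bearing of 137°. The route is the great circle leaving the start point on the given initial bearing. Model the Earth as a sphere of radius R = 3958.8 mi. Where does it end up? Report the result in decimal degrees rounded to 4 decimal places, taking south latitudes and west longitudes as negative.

δ = 6845.9/3958.8 = 1.729287 rad (99.0808°).
Start latitude φ₁ = 0.770027 rad; initial bearing θ = 2.391101 rad.
sin φ₂ = sin φ₁ cos δ + cos φ₁ sin δ cos θ = (0.696155)(-0.157828) + (0.717892)(0.987467)(-0.731354) = -0.628325
φ₂ = asin(-0.628325) = -0.679398 rad = -38.9266°.
Δλ = atan2( sin θ sin δ cos φ₁ , cos δ − sin φ₁ sin φ₂ ) = atan2(0.483465, 0.279584) = 1.046492 rad = 59.9596°.
λ₂ = -115.8330° + 59.9596° = -55.8734°.

latitude -38.9266°, longitude -55.8734°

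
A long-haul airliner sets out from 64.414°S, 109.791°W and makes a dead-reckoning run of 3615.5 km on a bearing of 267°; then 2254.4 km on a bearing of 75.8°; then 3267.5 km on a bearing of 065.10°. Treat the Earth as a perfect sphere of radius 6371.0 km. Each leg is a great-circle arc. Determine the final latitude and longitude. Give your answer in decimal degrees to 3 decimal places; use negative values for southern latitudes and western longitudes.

Apply the spherical direct solution leg by leg, carrying full precision between legs.
Leg 1: from (-64.414°, -109.791°), δ = 3615.5/6371 = 0.567493 rad, θ = 267° → φ = -50.598°, λ = -167.532°.
Leg 2: from (-50.598°, -167.532°), δ = 2254.4/6371 = 0.353853 rad, θ = 75.8° → φ = -42.135°, λ = -140.596°.
Leg 3: from (-42.135°, -140.596°), δ = 3267.5/6371 = 0.512871 rad, θ = 65.1° → φ = -25.554°, λ = -111.037°.

latitude -25.554°, longitude -111.037°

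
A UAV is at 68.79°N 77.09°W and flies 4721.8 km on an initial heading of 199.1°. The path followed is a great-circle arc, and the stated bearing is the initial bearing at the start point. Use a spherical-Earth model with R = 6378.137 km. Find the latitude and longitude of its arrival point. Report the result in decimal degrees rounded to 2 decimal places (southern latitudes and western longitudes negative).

δ = 4721.8/6378.137 = 0.740310 rad (42.4167°).
Converting: φ₁ = 1.200612 rad, θ = 3.474951 rad.
sin φ₂ = sin φ₁ cos δ + cos φ₁ sin δ cos θ = (0.932261)(0.738259) + (0.361787)(0.674517)(-0.944949) = 0.457653
φ₂ = asin(0.457653) = 0.475353 rad = 27.24°.
For the longitude increment, Δλ = atan2( sin θ sin δ cos φ₁, cos δ − sin φ₁ sin φ₂ ) = atan2(-0.079852, 0.311608) = -14.37°.
Hence λ₂ = -77.09° + -14.37° = -91.46°.

latitude 27.24°, longitude -91.46°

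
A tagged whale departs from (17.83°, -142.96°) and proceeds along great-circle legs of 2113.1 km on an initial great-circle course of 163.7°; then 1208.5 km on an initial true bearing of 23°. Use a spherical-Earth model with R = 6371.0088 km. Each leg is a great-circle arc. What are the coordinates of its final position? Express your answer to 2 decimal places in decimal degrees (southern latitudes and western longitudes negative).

Apply the spherical direct solution leg by leg, carrying full precision between legs.
Leg 1: from (17.83°, -142.96°), δ = 2113.1/6371.0088 = 0.331674 rad, θ = 163.7° → φ = -0.46°, λ = -137.72°.
Leg 2: from (-0.46°, -137.72°), δ = 1208.5/6371.0088 = 0.189687 rad, θ = 23° → φ = 9.54°, λ = -133.43°.

latitude 9.54°, longitude -133.43°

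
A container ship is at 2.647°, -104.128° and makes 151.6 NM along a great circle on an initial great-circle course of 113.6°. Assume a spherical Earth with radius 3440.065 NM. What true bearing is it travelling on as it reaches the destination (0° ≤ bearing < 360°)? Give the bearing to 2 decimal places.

The arc subtends δ = 151.6/3440.065 = 0.044069 rad at the centre.
With φ₁ = 2.647° = 0.046199 rad and θ = 113.6° = 1.982694 rad:
Applying the spherical law of cosines for sides, sin φ₂ = sin φ₁ cos δ + cos φ₁ sin δ cos θ = 0.028519, so φ₂ = 1.634°.
Then Δλ = atan2(0.040327, 0.997712) = 0.040397 rad, from sin θ sin δ cos φ₁ over cos δ − sin φ₁ sin φ₂.
λ₂ = -104.128° + 2.315° = -101.813°.
The forward bearing on arrival equals the back-azimuth from the destination plus 180°.
Back-azimuth from P₂ (1.63°, -101.81°) to P₁ (2.65°, -104.13°), with Δλ' = λ₁ − λ₂ = -2.31°: atan2( sin Δλ' cos φ₁ , cos φ₂ sin φ₁ − sin φ₂ cos φ₁ cos Δλ' ) = 293.69°.
Final bearing = (293.69° + 180°) mod 360° = 113.69°.

final bearing 113.69°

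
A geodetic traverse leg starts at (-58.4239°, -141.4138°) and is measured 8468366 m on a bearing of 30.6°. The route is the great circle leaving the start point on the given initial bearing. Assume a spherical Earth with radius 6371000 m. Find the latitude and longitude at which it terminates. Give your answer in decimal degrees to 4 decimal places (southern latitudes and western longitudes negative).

latitude 13.5206°, longitude -110.8600°

The arc subtends δ = 8468366/6371000 = 1.329205 rad at the centre.
Start latitude φ₁ = -1.019689 rad; initial bearing θ = 0.534071 rad.
sin φ₂ = sin φ₁ cos δ + cos φ₁ sin δ cos θ = (-0.851945)(0.239248) + (0.523631)(0.970959)(0.860742) = 0.233795
φ₂ = asin(0.233795) = 0.235979 rad = 13.5206°.
Δλ = atan2( sin θ sin δ cos φ₁ , cos δ − sin φ₁ sin φ₂ ) = atan2(0.258809, 0.438429) = 0.533264 rad = 30.5538°.
λ₂ = -141.4138° + 30.5538° = -110.8600°.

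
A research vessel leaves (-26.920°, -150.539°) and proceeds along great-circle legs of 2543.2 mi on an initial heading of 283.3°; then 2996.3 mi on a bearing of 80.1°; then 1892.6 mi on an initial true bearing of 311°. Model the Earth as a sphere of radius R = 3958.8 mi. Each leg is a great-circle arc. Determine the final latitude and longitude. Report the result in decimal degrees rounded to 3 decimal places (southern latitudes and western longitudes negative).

latitude 14.383°, longitude -165.795°

Apply the spherical direct solution leg by leg, carrying full precision between legs.
Leg 1: from (-26.920°, -150.539°), δ = 2543.2/3958.8 = 0.642417 rad, θ = 283.3° → φ = -13.863°, λ = 172.551°.
Leg 2: from (-13.863°, 172.551°), δ = 2996.3/3958.8 = 0.756871 rad, θ = 80.1° → φ = -3.415°, λ = -144.790°.
Leg 3: from (-3.415°, -144.790°), δ = 1892.6/3958.8 = 0.478074 rad, θ = 311° → φ = 14.383°, λ = -165.795°.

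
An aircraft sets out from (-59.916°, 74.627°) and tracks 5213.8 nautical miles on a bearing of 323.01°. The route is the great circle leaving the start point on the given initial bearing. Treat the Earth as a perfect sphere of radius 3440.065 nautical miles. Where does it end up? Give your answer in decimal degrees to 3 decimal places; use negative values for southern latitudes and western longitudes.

The arc subtends δ = 5213.8/3440.065 = 1.515611 rad at the centre.
Start latitude φ₁ = -1.045731 rad; initial bearing θ = 5.637588 rad.
Applying the spherical law of cosines for sides, sin φ₂ = sin φ₁ cos δ + cos φ₁ sin δ cos θ = 0.352047, so φ₂ = 20.613°.
Δλ = atan2( sin θ sin δ cos φ₁ , cos δ − sin φ₁ sin φ₂ ) = atan2(-0.301142, 0.359781) = -0.696908 rad = -39.930°.
λ₂ = 74.627° + -39.930° = 34.697°.

latitude 20.613°, longitude 34.697°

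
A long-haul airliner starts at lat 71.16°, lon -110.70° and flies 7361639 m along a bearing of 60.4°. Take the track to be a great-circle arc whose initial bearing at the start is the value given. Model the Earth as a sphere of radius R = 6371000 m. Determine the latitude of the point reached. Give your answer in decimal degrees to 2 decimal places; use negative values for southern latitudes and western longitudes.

latitude 31.86°

The arc subtends δ = 7361639/6371000 = 1.155492 rad at the centre.
Converting: φ₁ = 1.241976 rad, θ = 1.054179 rad.
sin φ₂ = sin φ₁ cos δ + cos φ₁ sin δ cos θ = (0.946424)(0.403468) + (0.322927)(0.914994)(0.493942) = 0.527800
φ₂ = asin(0.527800) = 0.556008 rad = 31.86°.
Then Δλ = atan2(0.256915, -0.096054) = 1.928581 rad, from sin θ sin δ cos φ₁ over cos δ − sin φ₁ sin φ₂.
λ₂ = -110.70° + 110.50° = -0.20°.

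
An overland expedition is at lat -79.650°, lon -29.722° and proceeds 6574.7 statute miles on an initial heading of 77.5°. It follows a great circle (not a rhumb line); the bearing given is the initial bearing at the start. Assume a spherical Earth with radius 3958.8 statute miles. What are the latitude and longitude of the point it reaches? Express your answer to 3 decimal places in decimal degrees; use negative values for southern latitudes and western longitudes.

The arc subtends δ = 6574.7/3958.8 = 1.660781 rad at the centre.
Converting: φ₁ = -1.390155 rad, θ = 1.352630 rad.
Applying the spherical law of cosines for sides, sin φ₂ = sin φ₁ cos δ + cos φ₁ sin δ cos θ = 0.127130, so φ₂ = 7.304°.
Δλ = atan2( sin θ sin δ cos φ₁ , cos δ − sin φ₁ sin φ₂ ) = atan2(0.174692, 0.035198) = 1.371975 rad = 78.608°.
λ₂ = λ₁ + Δλ = 48.886°.

latitude 7.304°, longitude 48.886°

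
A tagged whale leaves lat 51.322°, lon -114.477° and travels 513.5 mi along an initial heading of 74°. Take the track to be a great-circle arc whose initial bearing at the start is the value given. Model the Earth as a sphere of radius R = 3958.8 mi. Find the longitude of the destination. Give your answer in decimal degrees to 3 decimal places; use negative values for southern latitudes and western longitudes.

longitude -102.613°

The arc subtends δ = 513.5/3958.8 = 0.129711 rad at the centre.
With φ₁ = 51.322° = 0.895738 rad and θ = 74° = 1.291544 rad:
sin φ₂ = sin φ₁ cos δ + cos φ₁ sin δ cos θ = (0.780670)(0.991599) + (0.624943)(0.129348)(0.275637) = 0.796393
φ₂ = asin(0.796393) = 0.921308 rad = 52.787°.
Then Δλ = atan2(0.077703, 0.369879) = 0.207067 rad, from sin θ sin δ cos φ₁ over cos δ − sin φ₁ sin φ₂.
λ₂ = -114.477° + 11.864° = -102.613°.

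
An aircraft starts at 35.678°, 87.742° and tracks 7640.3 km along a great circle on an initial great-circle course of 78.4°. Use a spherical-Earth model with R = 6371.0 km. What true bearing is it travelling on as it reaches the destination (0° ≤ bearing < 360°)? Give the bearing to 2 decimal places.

Central angle δ = d/R = 1.199231 rad.
Start latitude φ₁ = 0.622699 rad; initial bearing θ = 1.368338 rad.
Applying the spherical law of cosines for sides, sin φ₂ = sin φ₁ cos δ + cos φ₁ sin δ cos θ = 0.363947, so φ₂ = 21.343°.
Δλ = atan2( sin θ sin δ cos φ₁ , cos δ − sin φ₁ sin φ₂ ) = atan2(0.741417, 0.150810) = 1.370126 rad = 78.502°.
λ₂ = 87.742° + 78.502° = 166.244°.
The forward bearing on arrival equals the back-azimuth from the destination plus 180°.
Back-azimuth from P₂ (21.34°, 166.24°) to P₁ (35.68°, 87.74°), with Δλ' = λ₁ − λ₂ = -78.50°: atan2( sin Δλ' cos φ₁ , cos φ₂ sin φ₁ − sin φ₂ cos φ₁ cos Δλ' ) = 301.32°.
Final bearing = (301.32° + 180°) mod 360° = 121.32°.

final bearing 121.32°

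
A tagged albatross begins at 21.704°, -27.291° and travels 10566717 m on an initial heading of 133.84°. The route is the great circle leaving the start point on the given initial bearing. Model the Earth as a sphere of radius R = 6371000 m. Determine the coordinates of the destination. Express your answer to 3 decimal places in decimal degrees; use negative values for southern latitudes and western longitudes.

latitude -42.336°, longitude 49.117°

The arc subtends δ = 10566717/6371000 = 1.658565 rad at the centre.
Converting: φ₁ = 0.378806 rad, θ = 2.335949 rad.
sin φ₂ = sin φ₁ cos δ + cos φ₁ sin δ cos θ = (0.369812)(-0.087656) + (0.929107)(0.996151)(-0.692647) = -0.673482
φ₂ = asin(-0.673482) = -0.738909 rad = -42.336°.
For the longitude increment, Δλ = atan2( sin θ sin δ cos φ₁, cos δ − sin φ₁ sin φ₂ ) = atan2(0.667564, 0.161406) = 76.408°.
λ₂ = -27.291° + 76.408° = 49.117°.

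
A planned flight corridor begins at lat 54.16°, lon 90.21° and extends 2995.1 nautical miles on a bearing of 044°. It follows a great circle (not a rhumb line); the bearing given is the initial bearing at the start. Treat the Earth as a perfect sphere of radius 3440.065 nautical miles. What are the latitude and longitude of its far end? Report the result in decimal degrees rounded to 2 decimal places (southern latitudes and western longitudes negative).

Angular distance δ = d/R = 2995.1 / 3440.065 = 0.870652 rad.
Converting: φ₁ = 0.945270 rad, θ = 0.767945 rad.
Applying the spherical law of cosines for sides, sin φ₂ = sin φ₁ cos δ + cos φ₁ sin δ cos θ = 0.844433, so φ₂ = 57.61°.
Δλ = atan2( sin θ sin δ cos φ₁ , cos δ − sin φ₁ sin φ₂ ) = atan2(0.311053, -0.040216) = 1.699373 rad = 97.37°.
λ₂ = 90.21° + 97.37° = 187.58°, normalized to (−180°, 180°] → -172.42°.

latitude 57.61°, longitude -172.42°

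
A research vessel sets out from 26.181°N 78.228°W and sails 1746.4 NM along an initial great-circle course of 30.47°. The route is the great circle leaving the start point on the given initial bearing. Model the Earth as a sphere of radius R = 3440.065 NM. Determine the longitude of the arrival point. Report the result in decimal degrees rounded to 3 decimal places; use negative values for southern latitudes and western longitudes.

The arc subtends δ = 1746.4/3440.065 = 0.507665 rad at the centre.
Start latitude φ₁ = 0.456945 rad; initial bearing θ = 0.531802 rad.
Applying the spherical law of cosines for sides, sin φ₂ = sin φ₁ cos δ + cos φ₁ sin δ cos θ = 0.761576, so φ₂ = 49.603°.
Then Δλ = atan2(0.221223, 0.537868) = 0.390206 rad, from sin θ sin δ cos φ₁ over cos δ − sin φ₁ sin φ₂.
λ₂ = λ₁ + Δλ = -55.871°.

longitude -55.871°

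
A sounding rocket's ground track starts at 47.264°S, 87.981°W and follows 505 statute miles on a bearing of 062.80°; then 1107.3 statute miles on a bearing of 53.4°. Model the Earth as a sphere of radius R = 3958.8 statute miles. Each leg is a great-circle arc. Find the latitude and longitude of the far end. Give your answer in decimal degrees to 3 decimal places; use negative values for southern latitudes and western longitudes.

Apply the spherical direct solution leg by leg, carrying full precision between legs.
Leg 1: from (-47.264°, -87.981°), δ = 505/3958.8 = 0.127564 rad, θ = 62.8° → φ = -43.556°, λ = -78.999°.
Leg 2: from (-43.556°, -78.999°), δ = 1107.3/3958.8 = 0.279706 rad, θ = 53.4° → φ = -32.887°, λ = -63.695°.

latitude -32.887°, longitude -63.695°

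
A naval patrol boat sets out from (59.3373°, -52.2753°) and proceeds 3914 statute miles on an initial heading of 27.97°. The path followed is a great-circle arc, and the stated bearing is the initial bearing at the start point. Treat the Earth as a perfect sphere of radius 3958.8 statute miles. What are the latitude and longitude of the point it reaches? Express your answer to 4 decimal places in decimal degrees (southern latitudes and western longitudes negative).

The arc subtends δ = 3914/3958.8 = 0.988683 rad at the centre.
Converting: φ₁ = 1.035631 rad, θ = 0.488169 rad.
Destination latitude: φ₂ = arcsin( sin φ₁ cos δ + cos φ₁ sin δ cos θ ) = arcsin(0.849153) = 58.1196°.
For the longitude increment, Δλ = atan2( sin θ sin δ cos φ₁, cos δ − sin φ₁ sin φ₂ ) = atan2(0.199793, -0.180638) = 132.1175°.
Hence λ₂ = -52.2753° + 132.1175° = 79.8422°.

latitude 58.1196°, longitude 79.8422°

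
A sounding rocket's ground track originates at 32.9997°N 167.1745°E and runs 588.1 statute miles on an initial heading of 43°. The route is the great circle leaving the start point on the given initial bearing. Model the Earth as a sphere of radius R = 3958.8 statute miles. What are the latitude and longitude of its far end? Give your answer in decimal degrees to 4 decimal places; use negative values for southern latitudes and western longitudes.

latitude 39.0073°, longitude 174.6384°

The arc subtends δ = 588.1/3958.8 = 0.148555 rad at the centre.
With φ₁ = 32.9997° = 0.575953 rad and θ = 43° = 0.750492 rad:
sin φ₂ = sin φ₁ cos δ + cos φ₁ sin δ cos θ = (0.544635)(0.988986) + (0.838673)(0.148009)(0.731354) = 0.629420
φ₂ = asin(0.629420) = 0.680807 rad = 39.0073°.
For the longitude increment, Δλ = atan2( sin θ sin δ cos φ₁, cos δ − sin φ₁ sin φ₂ ) = atan2(0.084657, 0.646182) = 7.4639°.
Hence λ₂ = 167.1745° + 7.4639° = 174.6384°.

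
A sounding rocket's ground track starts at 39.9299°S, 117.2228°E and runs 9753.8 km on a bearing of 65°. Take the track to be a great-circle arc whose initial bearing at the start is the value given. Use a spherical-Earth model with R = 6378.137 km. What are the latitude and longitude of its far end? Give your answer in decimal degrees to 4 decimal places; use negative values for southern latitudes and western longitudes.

The arc subtends δ = 9753.8/6378.137 = 1.529255 rad at the centre.
Converting: φ₁ = -0.696908 rad, θ = 1.134464 rad.
Applying the spherical law of cosines for sides, sin φ₂ = sin φ₁ cos δ + cos φ₁ sin δ cos θ = 0.297141, so φ₂ = 17.2860°.
Δλ = atan2( sin θ sin δ cos φ₁ , cos δ − sin φ₁ sin φ₂ ) = atan2(0.694385, 0.232249) = 1.248025 rad = 71.5066°.
λ₂ = 117.2228° + 71.5066° = 188.7294°, normalized to (−180°, 180°] → -171.2706°.

latitude 17.2860°, longitude -171.2706°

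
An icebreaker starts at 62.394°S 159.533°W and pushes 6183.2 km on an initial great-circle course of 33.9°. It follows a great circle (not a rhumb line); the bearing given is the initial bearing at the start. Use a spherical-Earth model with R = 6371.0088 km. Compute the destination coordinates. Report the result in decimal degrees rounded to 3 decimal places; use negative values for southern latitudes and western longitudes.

The arc subtends δ = 6183.2/6371.0088 = 0.970521 rad at the centre.
Converting: φ₁ = -1.088981 rad, θ = 0.591667 rad.
Applying the spherical law of cosines for sides, sin φ₂ = sin φ₁ cos δ + cos φ₁ sin δ cos θ = -0.183182, so φ₂ = -10.555°.
Δλ = atan2( sin θ sin δ cos φ₁ , cos δ − sin φ₁ sin φ₂ ) = atan2(0.213270, 0.402541) = 0.487210 rad = 27.915°.
λ₂ = -159.533° + 27.915° = -131.618°.

latitude -10.555°, longitude -131.618°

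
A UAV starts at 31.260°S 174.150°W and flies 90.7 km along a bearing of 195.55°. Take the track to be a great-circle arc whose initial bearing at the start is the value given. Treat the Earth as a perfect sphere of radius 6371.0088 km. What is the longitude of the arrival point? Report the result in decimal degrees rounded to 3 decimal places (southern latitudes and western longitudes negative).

Angular distance δ = d/R = 90.7 / 6371.0088 = 0.014236 rad.
With φ₁ = -31.260° = -0.545590 rad and θ = 195.55° = 3.412991 rad:
Applying the spherical law of cosines for sides, sin φ₂ = sin φ₁ cos δ + cos φ₁ sin δ cos θ = -0.530594, so φ₂ = -32.046°.
For the longitude increment, Δλ = atan2( sin θ sin δ cos φ₁, cos δ − sin φ₁ sin φ₂ ) = atan2(-0.003262, 0.724562) = -0.258°.
Hence λ₂ = -174.150° + -0.258° = -174.408°.

longitude -174.408°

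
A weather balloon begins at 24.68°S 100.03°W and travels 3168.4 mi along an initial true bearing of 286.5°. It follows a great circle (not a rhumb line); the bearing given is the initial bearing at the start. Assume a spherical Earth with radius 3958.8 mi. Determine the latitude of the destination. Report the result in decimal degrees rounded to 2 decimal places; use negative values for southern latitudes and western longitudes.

latitude -6.06°

δ = 3168.4/3958.8 = 0.800344 rad (45.8563°).
Converting: φ₁ = -0.430747 rad, θ = 5.000368 rad.
Applying the spherical law of cosines for sides, sin φ₂ = sin φ₁ cos δ + cos φ₁ sin δ cos θ = -0.105616, so φ₂ = -6.06°.
Δλ = atan2( sin θ sin δ cos φ₁ , cos δ − sin φ₁ sin φ₂ ) = atan2(-0.625194, 0.652360) = -0.764137 rad = -43.78°.
λ₂ = λ₁ + Δλ = -143.81°.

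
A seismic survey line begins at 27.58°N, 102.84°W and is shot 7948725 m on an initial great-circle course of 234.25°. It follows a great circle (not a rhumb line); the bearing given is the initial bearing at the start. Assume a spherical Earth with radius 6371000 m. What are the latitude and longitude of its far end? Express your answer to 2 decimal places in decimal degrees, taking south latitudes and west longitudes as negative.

Central angle δ = d/R = 1.247642 rad.
Start latitude φ₁ = 0.481362 rad; initial bearing θ = 4.088434 rad.
Applying the spherical law of cosines for sides, sin φ₂ = sin φ₁ cos δ + cos φ₁ sin δ cos θ = -0.344028, so φ₂ = -20.12°.
Then Δλ = atan2(-0.682116, 0.476840) = -0.960702 rad, from sin θ sin δ cos φ₁ over cos δ − sin φ₁ sin φ₂.
Hence λ₂ = -102.84° + -55.04° = -157.88°.

latitude -20.12°, longitude -157.88°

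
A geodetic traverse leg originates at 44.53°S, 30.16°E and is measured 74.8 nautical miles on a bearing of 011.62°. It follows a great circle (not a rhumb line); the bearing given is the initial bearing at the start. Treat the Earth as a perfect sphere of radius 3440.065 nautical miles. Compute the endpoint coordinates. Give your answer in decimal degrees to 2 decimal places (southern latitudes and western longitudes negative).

The arc subtends δ = 74.8/3440.065 = 0.021744 rad at the centre.
With φ₁ = -44.53° = -0.777195 rad and θ = 11.62° = 0.202807 rad:
Destination latitude: φ₂ = arcsin( sin φ₁ cos δ + cos φ₁ sin δ cos θ ) = arcsin(-0.685935) = -43.31°.
Δλ = atan2( sin θ sin δ cos φ₁ , cos δ − sin φ₁ sin φ₂ ) = atan2(0.003122, 0.518729) = 0.006018 rad = 0.34°.
λ₂ = 30.16° + 0.34° = 30.50°.

latitude -43.31°, longitude 30.50°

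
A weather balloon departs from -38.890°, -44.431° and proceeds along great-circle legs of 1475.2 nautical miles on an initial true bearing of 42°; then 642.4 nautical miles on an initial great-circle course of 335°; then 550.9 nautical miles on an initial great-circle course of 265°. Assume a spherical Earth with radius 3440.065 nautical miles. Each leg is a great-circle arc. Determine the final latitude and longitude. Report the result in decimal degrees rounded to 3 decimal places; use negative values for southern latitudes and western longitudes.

latitude -10.224°, longitude -41.139°

Apply the spherical direct solution leg by leg, carrying full precision between legs.
Leg 1: from (-38.890°, -44.431°), δ = 1475.2/3440.065 = 0.428829 rad, θ = 42° → φ = -19.297°, λ = -27.286°.
Leg 2: from (-19.297°, -27.286°), δ = 642.4/3440.065 = 0.186741 rad, θ = 335° → φ = -9.550°, λ = -31.850°.
Leg 3: from (-9.550°, -31.850°), δ = 550.9/3440.065 = 0.160142 rad, θ = 265° → φ = -10.224°, λ = -41.139°.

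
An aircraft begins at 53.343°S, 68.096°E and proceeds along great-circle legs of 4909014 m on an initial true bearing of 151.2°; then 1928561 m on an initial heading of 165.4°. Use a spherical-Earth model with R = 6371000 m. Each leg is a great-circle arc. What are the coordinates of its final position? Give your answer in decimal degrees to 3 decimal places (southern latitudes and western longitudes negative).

latitude -84.677°, longitude -137.463°

Apply the spherical direct solution leg by leg, carrying full precision between legs.
Leg 1: from (-53.343°, 68.096°), δ = 4909014/6371000 = 0.770525 rad, θ = 151.2° → φ = -70.057°, λ = 168.441°.
Leg 2: from (-70.057°, 168.441°), δ = 1928561/6371000 = 0.302709 rad, θ = 165.4° → φ = -84.677°, λ = -137.463°.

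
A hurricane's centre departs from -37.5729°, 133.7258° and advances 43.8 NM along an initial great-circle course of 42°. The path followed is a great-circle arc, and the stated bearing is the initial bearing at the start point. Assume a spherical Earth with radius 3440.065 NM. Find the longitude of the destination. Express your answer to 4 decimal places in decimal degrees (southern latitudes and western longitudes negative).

δ = 43.8/3440.065 = 0.012732 rad (0.7295°).
Start latitude φ₁ = -0.655771 rad; initial bearing θ = 0.733038 rad.
Destination latitude: φ₂ = arcsin( sin φ₁ cos δ + cos φ₁ sin δ cos θ ) = arcsin(-0.602222) = -37.0292°.
For the longitude increment, Δλ = atan2( sin θ sin δ cos φ₁, cos δ − sin φ₁ sin φ₂ ) = atan2(0.006752, 0.632702) = 0.6114°.
Hence λ₂ = 133.7258° + 0.6114° = 134.3372°.

longitude 134.3372°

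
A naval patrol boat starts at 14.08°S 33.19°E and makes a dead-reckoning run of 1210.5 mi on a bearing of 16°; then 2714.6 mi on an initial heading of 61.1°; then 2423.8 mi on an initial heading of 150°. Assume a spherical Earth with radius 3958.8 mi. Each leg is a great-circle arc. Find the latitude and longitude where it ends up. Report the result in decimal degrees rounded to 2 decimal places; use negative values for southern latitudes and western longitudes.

latitude -10.75°, longitude 91.14°

Apply the spherical direct solution leg by leg, carrying full precision between legs.
Leg 1: from (-14.08°, 33.19°), δ = 1210.5/3958.8 = 0.305774 rad, θ = 16° → φ = 2.79°, λ = 37.96°.
Leg 2: from (2.79°, 37.96°), δ = 2714.6/3958.8 = 0.685713 rad, θ = 61.1° → φ = 20.08°, λ = 74.13°.
Leg 3: from (20.08°, 74.13°), δ = 2423.8/3958.8 = 0.612256 rad, θ = 150° → φ = -10.75°, λ = 91.14°.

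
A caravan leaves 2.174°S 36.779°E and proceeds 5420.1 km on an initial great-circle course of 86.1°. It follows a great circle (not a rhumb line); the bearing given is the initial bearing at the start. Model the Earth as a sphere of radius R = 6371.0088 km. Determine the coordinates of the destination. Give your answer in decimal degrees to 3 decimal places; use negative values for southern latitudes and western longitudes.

latitude 1.494°, longitude 85.394°

The arc subtends δ = 5420.1/6371.0088 = 0.850744 rad at the centre.
Start latitude φ₁ = -0.037943 rad; initial bearing θ = 1.502728 rad.
Applying the spherical law of cosines for sides, sin φ₂ = sin φ₁ cos δ + cos φ₁ sin δ cos θ = 0.026080, so φ₂ = 1.494°.
Then Δλ = atan2(0.749491, 0.660413) = 0.848494 rad, from sin θ sin δ cos φ₁ over cos δ − sin φ₁ sin φ₂.
Hence λ₂ = 36.779° + 48.615° = 85.394°.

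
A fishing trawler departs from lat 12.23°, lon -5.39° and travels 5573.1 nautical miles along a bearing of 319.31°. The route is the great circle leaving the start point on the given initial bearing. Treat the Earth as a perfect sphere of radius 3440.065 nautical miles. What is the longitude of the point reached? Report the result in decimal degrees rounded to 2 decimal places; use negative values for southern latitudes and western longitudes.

Angular distance δ = d/R = 5573.1 / 3440.065 = 1.620057 rad.
Converting: φ₁ = 0.213454 rad, θ = 5.573011 rad.
Destination latitude: φ₂ = arcsin( sin φ₁ cos δ + cos φ₁ sin δ cos θ ) = arcsin(0.729710) = 46.86°.
For the longitude increment, Δλ = atan2( sin θ sin δ cos φ₁, cos δ − sin φ₁ sin φ₂ ) = atan2(-0.636397, -0.203820) = -107.76°.
Hence λ₂ = -5.39° + -107.76° = -113.15°.

longitude -113.15°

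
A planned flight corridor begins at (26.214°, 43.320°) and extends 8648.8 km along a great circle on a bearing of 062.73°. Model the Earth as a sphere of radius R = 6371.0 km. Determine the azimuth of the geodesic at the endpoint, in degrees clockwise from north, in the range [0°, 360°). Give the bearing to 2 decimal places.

final bearing 113.38°

The arc subtends δ = 8648.8/6371 = 1.357526 rad at the centre.
Start latitude φ₁ = 0.457521 rad; initial bearing θ = 1.094845 rad.
Destination latitude: φ₂ = arcsin( sin φ₁ cos δ + cos φ₁ sin δ cos θ ) = arcsin(0.495241) = 29.686°.
For the longitude increment, Δλ = atan2( sin θ sin δ cos φ₁, cos δ − sin φ₁ sin φ₂ ) = atan2(0.779372, -0.007104) = 90.522°.
λ₂ = 43.320° + 90.522° = 133.842°.
The forward bearing on arrival equals the back-azimuth from the destination plus 180°.
Back-azimuth from P₂ (29.69°, 133.84°) to P₁ (26.21°, 43.32°), with Δλ' = λ₁ − λ₂ = -90.52°: atan2( sin Δλ' cos φ₁ , cos φ₂ sin φ₁ − sin φ₂ cos φ₁ cos Δλ' ) = 293.38°.
Final bearing = (293.38° + 180°) mod 360° = 113.38°.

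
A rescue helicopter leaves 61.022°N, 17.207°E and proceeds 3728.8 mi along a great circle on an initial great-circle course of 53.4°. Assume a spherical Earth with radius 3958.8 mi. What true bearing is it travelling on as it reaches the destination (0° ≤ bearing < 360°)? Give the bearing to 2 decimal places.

Central angle δ = d/R = 0.941902 rad.
With φ₁ = 61.022° = 1.065035 rad and θ = 53.4° = 0.932006 rad:
Destination latitude: φ₂ = arcsin( sin φ₁ cos δ + cos φ₁ sin δ cos θ ) = arcsin(0.748197) = 48.434°.
For the longitude increment, Δλ = atan2( sin θ sin δ cos φ₁, cos δ − sin φ₁ sin φ₂ ) = atan2(0.314531, -0.066275) = 101.899°.
λ₂ = λ₁ + Δλ = 119.106°.
The forward bearing on arrival equals the back-azimuth from the destination plus 180°.
Back-azimuth from P₂ (48.43°, 119.11°) to P₁ (61.02°, 17.21°), with Δλ' = λ₁ − λ₂ = -101.90°: atan2( sin Δλ' cos φ₁ , cos φ₂ sin φ₁ − sin φ₂ cos φ₁ cos Δλ' ) = 324.11°.
Final bearing = (324.11° + 180°) mod 360° = 144.11°.

final bearing 144.11°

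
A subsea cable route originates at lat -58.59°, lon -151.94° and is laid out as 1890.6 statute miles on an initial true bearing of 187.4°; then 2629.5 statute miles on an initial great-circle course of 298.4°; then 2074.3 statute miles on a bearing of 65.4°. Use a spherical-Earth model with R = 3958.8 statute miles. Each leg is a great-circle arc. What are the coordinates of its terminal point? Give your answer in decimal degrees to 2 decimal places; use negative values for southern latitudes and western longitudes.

latitude -31.22°, longitude 145.53°

Apply the spherical direct solution leg by leg, carrying full precision between legs.
Leg 1: from (-58.59°, -151.94°), δ = 1890.6/3958.8 = 0.477569 rad, θ = 187.4° → φ = -84.57°, λ = 169.34°.
Leg 2: from (-84.57°, 169.34°), δ = 2629.5/3958.8 = 0.664216 rad, θ = 298.4° → φ = -49.12°, λ = 113.39°.
Leg 3: from (-49.12°, 113.39°), δ = 2074.3/3958.8 = 0.523972 rad, θ = 65.4° → φ = -31.22°, λ = 145.53°.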